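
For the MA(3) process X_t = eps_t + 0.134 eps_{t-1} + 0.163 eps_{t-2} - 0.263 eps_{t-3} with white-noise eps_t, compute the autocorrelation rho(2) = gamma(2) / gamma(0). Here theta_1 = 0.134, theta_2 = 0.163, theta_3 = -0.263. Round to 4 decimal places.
\rho(2) = 0.1147

For an MA(q) process with theta_0 = 1, the autocovariance is
  gamma(k) = sigma^2 * sum_{i=0..q-k} theta_i * theta_{i+k},
and rho(k) = gamma(k) / gamma(0). Sigma^2 cancels.
  numerator   = (1)*(0.163) + (0.134)*(-0.263) = 0.127758.
  denominator = (1)^2 + (0.134)^2 + (0.163)^2 + (-0.263)^2 = 1.113694.
  rho(2) = 0.127758 / 1.113694 = 0.1147.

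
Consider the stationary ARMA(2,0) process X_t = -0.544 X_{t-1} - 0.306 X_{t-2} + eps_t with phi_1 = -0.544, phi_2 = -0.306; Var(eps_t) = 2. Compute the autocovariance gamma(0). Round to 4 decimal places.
\gamma(0) = 2.6699

Multiply the model equation by X_{t-k} and take expectations. With theta_0 = psi_0 = 1 and psi_j the MA(infinity) weights, this gives
  gamma(k) - sum_i phi_i gamma(k-i) = c_k,
  c_k = sigma^2 * sum_{j=k..q} theta_j psi_{j-k}   (c_k = 0 for k > q),
using gamma(-m) = gamma(m).
Pure AR (q = 0): c_0 = sigma^2 = 2, c_k = 0 for k >= 1.
Equations for k = 0, 1, 2 (AR order 2, c_2 = 0):
  (E0) gamma(0) = phi_1 gamma(1) + phi_2 gamma(2) + c_0
  (E1) gamma(1) = phi_1 gamma(0) + phi_2 gamma(1) + c_1
  (E2) gamma(2) = phi_1 gamma(1) + phi_2 gamma(0)
From (E1): gamma(1) = A gamma(0) + B with
  A = phi_1 / (1 - phi_2) = -0.544 / 1.306 = -0.416539,   B = c_1 / (1 - phi_2) = 0 / 1.306 = 0.
Insert (E2) into (E0): gamma(0) (1 - phi_2^2) = phi_1 (1 + phi_2) gamma(1) + c_0.
  phi_1 (1 + phi_2) = (-0.544)(0.694) = -0.377536,   1 - phi_2^2 = 0.906364.
Replace gamma(1) by A gamma(0) + B and collect gamma(0):
  gamma(0) [0.906364 - (-0.377536)(-0.416539)] = c_0 = 2
  gamma(0) * 0.749106 = 2
  gamma(0) = 2 / 0.749106 = 2.669851.
Therefore gamma(0) = 2.6699 (to 4 decimal places).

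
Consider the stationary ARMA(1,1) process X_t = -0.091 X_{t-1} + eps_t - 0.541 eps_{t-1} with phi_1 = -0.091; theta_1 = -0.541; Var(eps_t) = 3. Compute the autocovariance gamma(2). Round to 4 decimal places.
\gamma(2) = 0.1825

Multiply the model equation by X_{t-k} and take expectations. With theta_0 = psi_0 = 1 and psi_j the MA(infinity) weights, this gives
  gamma(k) - sum_i phi_i gamma(k-i) = c_k,
  c_k = sigma^2 * sum_{j=k..q} theta_j psi_{j-k}   (c_k = 0 for k > q),
using gamma(-m) = gamma(m).
psi-weights needed (psi_j = theta_j + sum_i phi_i psi_{j-i}):
  psi_1 = theta_1 + phi_1 = -0.541 + (-0.091) = -0.632
Right-hand sides:
  c_0 = sigma^2 (1 + theta_1 psi_1) = 3 * (1 + (-0.541)(-0.632)) = 3 * 1.341912 = 4.025736
  c_1 = sigma^2 theta_1 = 3 * (-0.541) = -1.623
  c_2 = 0
Equations for k = 0 and k = 1 (AR order 1):
  gamma(0) = phi_1 gamma(1) + c_0
  gamma(1) = phi_1 gamma(0) + c_1
Substituting the second into the first: gamma(0) (1 - phi_1^2) = c_0 + phi_1 c_1, so
  gamma(0) = (c_0 + phi_1 c_1) / (1 - phi_1^2) = (4.025736 + (-0.091)(-1.623)) / (1 - (-0.091)^2) = 4.173429 / 0.991719 = 4.208278.
  gamma(1) = phi_1 gamma(0) + c_1 = (-0.091)(4.208278) + (-1.623) = -2.005953.
For k = 2 (> q): gamma(2) = phi_1 gamma(1) = (-0.091)(-2.005953) = 0.182542.
Therefore gamma(2) = 0.1825 (to 4 decimal places).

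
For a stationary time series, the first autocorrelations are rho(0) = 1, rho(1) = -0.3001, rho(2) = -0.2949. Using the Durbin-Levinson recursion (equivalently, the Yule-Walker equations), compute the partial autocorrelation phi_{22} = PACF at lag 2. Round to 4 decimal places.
\phi_{22} = -0.4231

The PACF at lag k is phi_{kk}, the last component of the solution
to the Yule-Walker system G_k phi = r_k where
  (G_k)_{ij} = rho(|i - j|), (r_k)_i = rho(i), i,j = 1..k.
Equivalently, Durbin-Levinson gives phi_{kk} iteratively:
  phi_{11} = rho(1)
  phi_{kk} = [rho(k) - sum_{j=1..k-1} phi_{k-1,j} rho(k-j)]
            / [1 - sum_{j=1..k-1} phi_{k-1,j} rho(j)],
  phi_{k,j} = phi_{k-1,j} - phi_{kk} phi_{k-1,k-j},  j = 1..k-1.
Step k = 1:
  phi_11 = rho(1) = -0.3001.
Step k = 2:
  phi_22 = [rho(2) - phi_11 rho(1)] / [1 - phi_11 rho(1)] = [-0.2949 - (-0.3001)(-0.3001)] / [1 - (-0.3001)(-0.3001)]
         = -0.38496001 / 0.90993999 = -0.4231.
Therefore phi_{22} = -0.4231.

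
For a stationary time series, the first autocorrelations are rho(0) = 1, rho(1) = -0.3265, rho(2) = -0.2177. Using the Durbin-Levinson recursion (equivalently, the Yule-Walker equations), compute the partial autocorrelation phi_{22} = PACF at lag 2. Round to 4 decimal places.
\phi_{22} = -0.3630

The PACF at lag k is phi_{kk}, the last component of the solution
to the Yule-Walker system G_k phi = r_k where
  (G_k)_{ij} = rho(|i - j|), (r_k)_i = rho(i), i,j = 1..k.
Equivalently, Durbin-Levinson gives phi_{kk} iteratively:
  phi_{11} = rho(1)
  phi_{kk} = [rho(k) - sum_{j=1..k-1} phi_{k-1,j} rho(k-j)]
            / [1 - sum_{j=1..k-1} phi_{k-1,j} rho(j)],
  phi_{k,j} = phi_{k-1,j} - phi_{kk} phi_{k-1,k-j},  j = 1..k-1.
Step k = 1:
  phi_11 = rho(1) = -0.3265.
Step k = 2:
  phi_22 = [rho(2) - phi_11 rho(1)] / [1 - phi_11 rho(1)] = [-0.2177 - (-0.3265)(-0.3265)] / [1 - (-0.3265)(-0.3265)]
         = -0.32430225 / 0.89339775 = -0.363.
Therefore phi_{22} = -0.3630.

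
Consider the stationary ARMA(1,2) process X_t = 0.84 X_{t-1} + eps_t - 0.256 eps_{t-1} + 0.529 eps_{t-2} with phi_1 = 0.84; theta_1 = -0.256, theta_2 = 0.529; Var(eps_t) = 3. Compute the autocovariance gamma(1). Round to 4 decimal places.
\gamma(1) = 12.4362

Multiply the model equation by X_{t-k} and take expectations. With theta_0 = psi_0 = 1 and psi_j the MA(infinity) weights, this gives
  gamma(k) - sum_i phi_i gamma(k-i) = c_k,
  c_k = sigma^2 * sum_{j=k..q} theta_j psi_{j-k}   (c_k = 0 for k > q),
using gamma(-m) = gamma(m).
psi-weights needed (psi_j = theta_j + sum_i phi_i psi_{j-i}):
  psi_1 = theta_1 + phi_1 = -0.256 + (0.84) = 0.584
  psi_2 = theta_2 + phi_1 psi_1 = 0.529 + (0.84)(0.584) = 1.01956
Right-hand sides:
  c_0 = sigma^2 (1 + theta_1 psi_1 + theta_2 psi_2) = 3 * (1 + (-0.256)(0.584) + (0.529)(1.01956)) = 3 * 1.389843 = 4.16953
  c_1 = sigma^2 (theta_1 + theta_2 psi_1) = 3 * (-0.256 + (0.529)(0.584)) = 0.158808
  c_2 = sigma^2 theta_2 = 3 * (0.529) = 1.587
Equations for k = 0 and k = 1 (AR order 1):
  gamma(0) = phi_1 gamma(1) + c_0
  gamma(1) = phi_1 gamma(0) + c_1
Substituting the second into the first: gamma(0) (1 - phi_1^2) = c_0 + phi_1 c_1, so
  gamma(0) = (c_0 + phi_1 c_1) / (1 - phi_1^2) = (4.16953 + (0.84)(0.158808)) / (1 - (0.84)^2) = 4.302928 / 0.2944 = 14.615925.
  gamma(1) = phi_1 gamma(0) + c_1 = (0.84)(14.615925) + (0.158808) = 12.436185.
Therefore gamma(1) = 12.4362 (to 4 decimal places).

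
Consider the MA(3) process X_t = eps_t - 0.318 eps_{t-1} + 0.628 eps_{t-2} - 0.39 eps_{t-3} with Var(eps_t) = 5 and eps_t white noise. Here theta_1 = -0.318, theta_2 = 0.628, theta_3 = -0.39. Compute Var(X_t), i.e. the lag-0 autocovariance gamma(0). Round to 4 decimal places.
\gamma(0) = 8.2380

For an MA(q) process X_t = eps_t + sum_i theta_i eps_{t-i} with
Var(eps_t) = sigma^2, the variance is
  gamma(0) = sigma^2 * (1 + sum_i theta_i^2).
  sum_i theta_i^2 = (-0.318)^2 + (0.628)^2 + (-0.39)^2 = 0.101124 + 0.394384 + 0.1521 = 0.647608.
  gamma(0) = 5 * (1 + 0.647608) = 5 * 1.647608 = 8.23804, which rounds to 8.2380.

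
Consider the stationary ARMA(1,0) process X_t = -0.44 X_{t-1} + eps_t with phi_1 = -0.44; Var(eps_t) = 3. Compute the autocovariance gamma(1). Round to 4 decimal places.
\gamma(1) = -1.6369

Multiply the model equation by X_{t-k} and take expectations. With theta_0 = psi_0 = 1 and psi_j the MA(infinity) weights, this gives
  gamma(k) - sum_i phi_i gamma(k-i) = c_k,
  c_k = sigma^2 * sum_{j=k..q} theta_j psi_{j-k}   (c_k = 0 for k > q),
using gamma(-m) = gamma(m).
Pure AR (q = 0): c_0 = sigma^2 = 3, c_k = 0 for k >= 1.
Equations for k = 0 and k = 1 (AR order 1):
  gamma(0) = phi_1 gamma(1) + c_0
  gamma(1) = phi_1 gamma(0) + c_1
Substituting the second into the first: gamma(0) (1 - phi_1^2) = c_0 + phi_1 c_1, so
  gamma(0) = c_0 / (1 - phi_1^2) = 3 / (1 - (-0.44)^2) = 3 / 0.8064 = 3.720238.
  gamma(1) = phi_1 gamma(0) = (-0.44)(3.720238) = -1.636905.
Therefore gamma(1) = -1.6369 (to 4 decimal places).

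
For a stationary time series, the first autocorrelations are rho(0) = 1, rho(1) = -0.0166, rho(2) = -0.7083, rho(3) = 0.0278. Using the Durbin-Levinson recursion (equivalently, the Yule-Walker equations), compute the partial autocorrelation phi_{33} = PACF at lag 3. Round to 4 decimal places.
\phi_{33} = -0.0082

The PACF at lag k is phi_{kk}, the last component of the solution
to the Yule-Walker system G_k phi = r_k where
  (G_k)_{ij} = rho(|i - j|), (r_k)_i = rho(i), i,j = 1..k.
Equivalently, Durbin-Levinson gives phi_{kk} iteratively:
  phi_{11} = rho(1)
  phi_{kk} = [rho(k) - sum_{j=1..k-1} phi_{k-1,j} rho(k-j)]
            / [1 - sum_{j=1..k-1} phi_{k-1,j} rho(j)],
  phi_{k,j} = phi_{k-1,j} - phi_{kk} phi_{k-1,k-j},  j = 1..k-1.
Step k = 1:
  phi_11 = rho(1) = -0.0166.
Step k = 2:
  phi_22 = [rho(2) - phi_11 rho(1)] / [1 - phi_11 rho(1)] = [-0.7083 - (-0.0166)(-0.0166)] / [1 - (-0.0166)(-0.0166)]
         = -0.70857556 / 0.99972444 = -0.708771.
  Update: phi_21 = phi_11 - phi_22 phi_11 = -0.0166 - (-0.708771)(-0.0166) = -0.028366.
Step k = 3:
  phi_33 = [rho(3) - phi_21 rho(2) - phi_22 rho(1)] / [1 - phi_21 rho(1) - phi_22 rho(2)]
    numerator   = 0.0278 - (-0.028366)(-0.7083) - (-0.708771)(-0.0166) = -0.00405695
    denominator = 1 - (-0.028366)(-0.0166) - (-0.708771)(-0.7083) = 0.49750672
  phi_33 = -0.00405695 / 0.49750672 = -0.0082.
Therefore phi_{33} = -0.0082.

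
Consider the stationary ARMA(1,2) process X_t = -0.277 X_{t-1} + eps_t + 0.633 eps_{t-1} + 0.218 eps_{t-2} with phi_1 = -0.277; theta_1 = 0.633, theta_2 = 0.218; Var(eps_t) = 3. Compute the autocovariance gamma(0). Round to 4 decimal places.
\gamma(0) = 3.4265

Multiply the model equation by X_{t-k} and take expectations. With theta_0 = psi_0 = 1 and psi_j the MA(infinity) weights, this gives
  gamma(k) - sum_i phi_i gamma(k-i) = c_k,
  c_k = sigma^2 * sum_{j=k..q} theta_j psi_{j-k}   (c_k = 0 for k > q),
using gamma(-m) = gamma(m).
psi-weights needed (psi_j = theta_j + sum_i phi_i psi_{j-i}):
  psi_1 = theta_1 + phi_1 = 0.633 + (-0.277) = 0.356
  psi_2 = theta_2 + phi_1 psi_1 = 0.218 + (-0.277)(0.356) = 0.119388
Right-hand sides:
  c_0 = sigma^2 (1 + theta_1 psi_1 + theta_2 psi_2) = 3 * (1 + (0.633)(0.356) + (0.218)(0.119388)) = 3 * 1.251375 = 3.754124
  c_1 = sigma^2 (theta_1 + theta_2 psi_1) = 3 * (0.633 + (0.218)(0.356)) = 2.131824
  c_2 = sigma^2 theta_2 = 3 * (0.218) = 0.654
Equations for k = 0 and k = 1 (AR order 1):
  gamma(0) = phi_1 gamma(1) + c_0
  gamma(1) = phi_1 gamma(0) + c_1
Substituting the second into the first: gamma(0) (1 - phi_1^2) = c_0 + phi_1 c_1, so
  gamma(0) = (c_0 + phi_1 c_1) / (1 - phi_1^2) = (3.754124 + (-0.277)(2.131824)) / (1 - (-0.277)^2) = 3.163609 / 0.923271 = 3.426522.
Therefore gamma(0) = 3.4265 (to 4 decimal places).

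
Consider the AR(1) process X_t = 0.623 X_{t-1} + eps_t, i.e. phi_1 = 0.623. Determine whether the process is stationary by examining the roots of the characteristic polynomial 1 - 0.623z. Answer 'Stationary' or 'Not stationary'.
\text{Stationary}

The AR(p) characteristic polynomial is P(z) = 1 - 0.623z.
Stationarity requires all roots to lie outside the unit circle, i.e. |z| > 1 for every root.
This is linear in z: 1 + (-0.623) z = 0  =>  z = -1/(-0.623) = 1.605136,  |z| = 1.605136.
Moduli of all roots: 1.6051.
All moduli strictly greater than 1? Yes.
Verdict: Stationary.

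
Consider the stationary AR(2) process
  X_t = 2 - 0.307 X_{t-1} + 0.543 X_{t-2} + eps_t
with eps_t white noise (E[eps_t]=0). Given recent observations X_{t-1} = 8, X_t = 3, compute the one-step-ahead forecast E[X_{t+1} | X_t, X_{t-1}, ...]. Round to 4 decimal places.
E[X_{t+1} \mid \mathcal F_t] = 5.4230

For an AR(p) model X_t = c + sum_i phi_i X_{t-i} + eps_t, the
one-step-ahead conditional mean is
  E[X_{t+1} | X_t, ...] = c + sum_i phi_i X_{t+1-i}.
Substitute known values:
  E[X_{t+1} | ...] = 2 + (-0.307) * (3) + (0.543) * (8)
                   = 5.4230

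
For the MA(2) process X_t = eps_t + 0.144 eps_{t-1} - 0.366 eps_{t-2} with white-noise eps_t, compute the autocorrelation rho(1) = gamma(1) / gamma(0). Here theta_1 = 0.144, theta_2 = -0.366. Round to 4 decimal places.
\rho(1) = 0.0791

For an MA(q) process with theta_0 = 1, the autocovariance is
  gamma(k) = sigma^2 * sum_{i=0..q-k} theta_i * theta_{i+k},
and rho(k) = gamma(k) / gamma(0). Sigma^2 cancels.
  numerator   = (1)*(0.144) + (0.144)*(-0.366) = 0.091296.
  denominator = (1)^2 + (0.144)^2 + (-0.366)^2 = 1.154692.
  rho(1) = 0.091296 / 1.154692 = 0.0791.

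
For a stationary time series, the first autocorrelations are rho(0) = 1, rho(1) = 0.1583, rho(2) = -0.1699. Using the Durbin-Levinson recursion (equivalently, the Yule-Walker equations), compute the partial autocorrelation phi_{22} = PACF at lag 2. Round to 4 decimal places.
\phi_{22} = -0.2000

The PACF at lag k is phi_{kk}, the last component of the solution
to the Yule-Walker system G_k phi = r_k where
  (G_k)_{ij} = rho(|i - j|), (r_k)_i = rho(i), i,j = 1..k.
Equivalently, Durbin-Levinson gives phi_{kk} iteratively:
  phi_{11} = rho(1)
  phi_{kk} = [rho(k) - sum_{j=1..k-1} phi_{k-1,j} rho(k-j)]
            / [1 - sum_{j=1..k-1} phi_{k-1,j} rho(j)],
  phi_{k,j} = phi_{k-1,j} - phi_{kk} phi_{k-1,k-j},  j = 1..k-1.
Step k = 1:
  phi_11 = rho(1) = 0.1583.
Step k = 2:
  phi_22 = [rho(2) - phi_11 rho(1)] / [1 - phi_11 rho(1)] = [-0.1699 - (0.1583)(0.1583)] / [1 - (0.1583)(0.1583)]
         = -0.19495889 / 0.97494111 = -0.2.
Therefore phi_{22} = -0.2000.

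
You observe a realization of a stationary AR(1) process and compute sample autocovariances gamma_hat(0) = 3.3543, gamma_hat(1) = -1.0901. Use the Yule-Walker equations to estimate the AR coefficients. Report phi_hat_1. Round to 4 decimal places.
\hat\phi_{1} = -0.3250

The Yule-Walker equations for an AR(p) process read, in matrix form,
  Gamma_p phi = r_p,   with   (Gamma_p)_{ij} = gamma(|i - j|),
                       (r_p)_i = gamma(i),   i,j = 1..p.
Substitute the sample gammas (Toeplitz matrix and right-hand side of size 1):
  Gamma_p = [[3.3543]]
  r_p     = [-1.0901]
With p = 1 this is the single equation gamma(0) phi_1 = gamma(1):
  phi_hat_1 = gamma(1) / gamma(0) = -1.0901 / 3.3543 = -0.3250.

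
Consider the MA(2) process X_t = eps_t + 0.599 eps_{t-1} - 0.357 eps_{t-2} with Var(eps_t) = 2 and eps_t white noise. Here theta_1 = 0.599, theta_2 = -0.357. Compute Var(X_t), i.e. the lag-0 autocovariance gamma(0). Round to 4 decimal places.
\gamma(0) = 2.9725

For an MA(q) process X_t = eps_t + sum_i theta_i eps_{t-i} with
Var(eps_t) = sigma^2, the variance is
  gamma(0) = sigma^2 * (1 + sum_i theta_i^2).
  sum_i theta_i^2 = (0.599)^2 + (-0.357)^2 = 0.358801 + 0.127449 = 0.48625.
  gamma(0) = 2 * (1 + 0.48625) = 2 * 1.48625 = 2.9725.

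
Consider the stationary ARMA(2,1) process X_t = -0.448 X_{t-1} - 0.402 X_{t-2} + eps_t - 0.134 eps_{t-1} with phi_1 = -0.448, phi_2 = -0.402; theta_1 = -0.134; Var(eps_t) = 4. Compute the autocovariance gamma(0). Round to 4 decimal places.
\gamma(0) = 5.8640

Multiply the model equation by X_{t-k} and take expectations. With theta_0 = psi_0 = 1 and psi_j the MA(infinity) weights, this gives
  gamma(k) - sum_i phi_i gamma(k-i) = c_k,
  c_k = sigma^2 * sum_{j=k..q} theta_j psi_{j-k}   (c_k = 0 for k > q),
using gamma(-m) = gamma(m).
psi-weights needed (psi_j = theta_j + sum_i phi_i psi_{j-i}):
  psi_1 = theta_1 + phi_1 = -0.134 + (-0.448) = -0.582
Right-hand sides:
  c_0 = sigma^2 (1 + theta_1 psi_1) = 4 * (1 + (-0.134)(-0.582)) = 4 * 1.077988 = 4.311952
  c_1 = sigma^2 theta_1 = 4 * (-0.134) = -0.536
  c_2 = 0
Equations for k = 0, 1, 2 (AR order 2, c_2 = 0):
  (E0) gamma(0) = phi_1 gamma(1) + phi_2 gamma(2) + c_0
  (E1) gamma(1) = phi_1 gamma(0) + phi_2 gamma(1) + c_1
  (E2) gamma(2) = phi_1 gamma(1) + phi_2 gamma(0)
From (E1): gamma(1) = A gamma(0) + B with
  A = phi_1 / (1 - phi_2) = -0.448 / 1.402 = -0.319544,   B = c_1 / (1 - phi_2) = -0.536 / 1.402 = -0.382311.
Insert (E2) into (E0): gamma(0) (1 - phi_2^2) = phi_1 (1 + phi_2) gamma(1) + c_0.
  phi_1 (1 + phi_2) = (-0.448)(0.598) = -0.267904,   1 - phi_2^2 = 0.838396.
Replace gamma(1) by A gamma(0) + B and collect gamma(0):
  gamma(0) [0.838396 - (-0.267904)(-0.319544)] = (-0.267904)(-0.382311) + 4.311952
  gamma(0) * 0.752789 = 4.414375
  gamma(0) = 4.414375 / 0.752789 = 5.864026.
Therefore gamma(0) = 5.8640 (to 4 decimal places).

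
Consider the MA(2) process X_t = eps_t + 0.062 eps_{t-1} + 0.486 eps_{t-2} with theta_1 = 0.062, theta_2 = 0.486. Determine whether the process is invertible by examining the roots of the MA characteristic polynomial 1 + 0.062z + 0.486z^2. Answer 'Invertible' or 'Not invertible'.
\text{Invertible}

The MA(q) characteristic polynomial is P(z) = 1 + 0.062z + 0.486z^2.
Invertibility requires all roots to lie outside the unit circle, i.e. |z| > 1 for every root.
Set 1 + (0.062) z + (0.486) z^2 = 0, i.e. a z^2 + b z + c = 0 with a = 0.486, b = 0.062, c = 1.
Discriminant D = b^2 - 4ac = (0.062)^2 - 4*(0.486)*1 = 0.003844 - (1.944) = -1.940156.
D < 0, so the roots are the complex-conjugate pair z = (-b +/- i sqrt(-D)) / (2a) = -0.0638 +/- 1.433i.
For a conjugate pair |z|^2 = z * conj(z) = (product of roots) = c/a = 1/(0.486) = 2.057613, so |z| = sqrt(2.057613) = 1.4344 for both roots.
Moduli of all roots: 1.4344, 1.4344.
All moduli strictly greater than 1? Yes.
Verdict: Invertible.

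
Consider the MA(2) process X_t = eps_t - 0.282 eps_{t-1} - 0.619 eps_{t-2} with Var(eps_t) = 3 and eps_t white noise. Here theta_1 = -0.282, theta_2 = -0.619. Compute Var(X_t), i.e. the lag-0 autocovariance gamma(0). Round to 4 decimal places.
\gamma(0) = 4.3881

For an MA(q) process X_t = eps_t + sum_i theta_i eps_{t-i} with
Var(eps_t) = sigma^2, the variance is
  gamma(0) = sigma^2 * (1 + sum_i theta_i^2).
  sum_i theta_i^2 = (-0.282)^2 + (-0.619)^2 = 0.079524 + 0.383161 = 0.462685.
  gamma(0) = 3 * (1 + 0.462685) = 3 * 1.462685 = 4.388055, which rounds to 4.3881.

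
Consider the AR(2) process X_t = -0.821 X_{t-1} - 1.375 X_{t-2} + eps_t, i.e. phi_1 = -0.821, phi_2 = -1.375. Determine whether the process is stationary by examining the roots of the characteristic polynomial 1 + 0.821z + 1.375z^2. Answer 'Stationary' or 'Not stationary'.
\text{Not stationary}

The AR(p) characteristic polynomial is P(z) = 1 + 0.821z + 1.375z^2.
Stationarity requires all roots to lie outside the unit circle, i.e. |z| > 1 for every root.
Set 1 + (0.821) z + (1.375) z^2 = 0, i.e. a z^2 + b z + c = 0 with a = 1.375, b = 0.821, c = 1.
Discriminant D = b^2 - 4ac = (0.821)^2 - 4*(1.375)*1 = 0.674041 - (5.5) = -4.825959.
D < 0, so the roots are the complex-conjugate pair z = (-b +/- i sqrt(-D)) / (2a) = -0.2985 +/- 0.7988i.
For a conjugate pair |z|^2 = z * conj(z) = (product of roots) = c/a = 1/(1.375) = 0.727273, so |z| = sqrt(0.727273) = 0.8528 for both roots.
Moduli of all roots: 0.8528, 0.8528.
All moduli strictly greater than 1? No.
Verdict: Not stationary.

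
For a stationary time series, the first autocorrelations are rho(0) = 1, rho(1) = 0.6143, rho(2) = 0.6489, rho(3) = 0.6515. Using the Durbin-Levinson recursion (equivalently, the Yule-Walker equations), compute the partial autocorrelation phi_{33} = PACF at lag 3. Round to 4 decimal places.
\phi_{33} = 0.3150

The PACF at lag k is phi_{kk}, the last component of the solution
to the Yule-Walker system G_k phi = r_k where
  (G_k)_{ij} = rho(|i - j|), (r_k)_i = rho(i), i,j = 1..k.
Equivalently, Durbin-Levinson gives phi_{kk} iteratively:
  phi_{11} = rho(1)
  phi_{kk} = [rho(k) - sum_{j=1..k-1} phi_{k-1,j} rho(k-j)]
            / [1 - sum_{j=1..k-1} phi_{k-1,j} rho(j)],
  phi_{k,j} = phi_{k-1,j} - phi_{kk} phi_{k-1,k-j},  j = 1..k-1.
Step k = 1:
  phi_11 = rho(1) = 0.6143.
Step k = 2:
  phi_22 = [rho(2) - phi_11 rho(1)] / [1 - phi_11 rho(1)] = [0.6489 - (0.6143)(0.6143)] / [1 - (0.6143)(0.6143)]
         = 0.27153551 / 0.62263551 = 0.436107.
  Update: phi_21 = phi_11 - phi_22 phi_11 = 0.6143 - (0.436107)(0.6143) = 0.3464.
Step k = 3:
  phi_33 = [rho(3) - phi_21 rho(2) - phi_22 rho(1)] / [1 - phi_21 rho(1) - phi_22 rho(2)]
    numerator   = 0.6515 - (0.3464)(0.6489) - (0.436107)(0.6143) = 0.15882092
    denominator = 1 - (0.3464)(0.6143) - (0.436107)(0.6489) = 0.50421706
  phi_33 = 0.15882092 / 0.50421706 = 0.315.
Therefore phi_{33} = 0.3150.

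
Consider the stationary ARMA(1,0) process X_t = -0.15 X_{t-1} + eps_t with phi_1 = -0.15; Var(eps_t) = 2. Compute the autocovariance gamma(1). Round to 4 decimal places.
\gamma(1) = -0.3069

Multiply the model equation by X_{t-k} and take expectations. With theta_0 = psi_0 = 1 and psi_j the MA(infinity) weights, this gives
  gamma(k) - sum_i phi_i gamma(k-i) = c_k,
  c_k = sigma^2 * sum_{j=k..q} theta_j psi_{j-k}   (c_k = 0 for k > q),
using gamma(-m) = gamma(m).
Pure AR (q = 0): c_0 = sigma^2 = 2, c_k = 0 for k >= 1.
Equations for k = 0 and k = 1 (AR order 1):
  gamma(0) = phi_1 gamma(1) + c_0
  gamma(1) = phi_1 gamma(0) + c_1
Substituting the second into the first: gamma(0) (1 - phi_1^2) = c_0 + phi_1 c_1, so
  gamma(0) = c_0 / (1 - phi_1^2) = 2 / (1 - (-0.15)^2) = 2 / 0.9775 = 2.046036.
  gamma(1) = phi_1 gamma(0) = (-0.15)(2.046036) = -0.306905.
Therefore gamma(1) = -0.3069 (to 4 decimal places).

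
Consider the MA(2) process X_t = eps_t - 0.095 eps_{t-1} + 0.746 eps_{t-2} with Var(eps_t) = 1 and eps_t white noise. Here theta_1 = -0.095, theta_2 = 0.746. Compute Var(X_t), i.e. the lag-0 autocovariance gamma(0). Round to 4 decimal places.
\gamma(0) = 1.5655

For an MA(q) process X_t = eps_t + sum_i theta_i eps_{t-i} with
Var(eps_t) = sigma^2, the variance is
  gamma(0) = sigma^2 * (1 + sum_i theta_i^2).
  sum_i theta_i^2 = (-0.095)^2 + (0.746)^2 = 0.009025 + 0.556516 = 0.565541.
  gamma(0) = 1 * (1 + 0.565541) = 1 * 1.565541 = 1.565541, which rounds to 1.5655.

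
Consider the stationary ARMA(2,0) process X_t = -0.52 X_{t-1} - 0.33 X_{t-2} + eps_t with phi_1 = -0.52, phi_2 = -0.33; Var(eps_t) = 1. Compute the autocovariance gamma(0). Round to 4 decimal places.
\gamma(0) = 1.3247

Multiply the model equation by X_{t-k} and take expectations. With theta_0 = psi_0 = 1 and psi_j the MA(infinity) weights, this gives
  gamma(k) - sum_i phi_i gamma(k-i) = c_k,
  c_k = sigma^2 * sum_{j=k..q} theta_j psi_{j-k}   (c_k = 0 for k > q),
using gamma(-m) = gamma(m).
Pure AR (q = 0): c_0 = sigma^2 = 1, c_k = 0 for k >= 1.
Equations for k = 0, 1, 2 (AR order 2, c_2 = 0):
  (E0) gamma(0) = phi_1 gamma(1) + phi_2 gamma(2) + c_0
  (E1) gamma(1) = phi_1 gamma(0) + phi_2 gamma(1) + c_1
  (E2) gamma(2) = phi_1 gamma(1) + phi_2 gamma(0)
From (E1): gamma(1) = A gamma(0) + B with
  A = phi_1 / (1 - phi_2) = -0.52 / 1.33 = -0.390977,   B = c_1 / (1 - phi_2) = 0 / 1.33 = 0.
Insert (E2) into (E0): gamma(0) (1 - phi_2^2) = phi_1 (1 + phi_2) gamma(1) + c_0.
  phi_1 (1 + phi_2) = (-0.52)(0.67) = -0.3484,   1 - phi_2^2 = 0.8911.
Replace gamma(1) by A gamma(0) + B and collect gamma(0):
  gamma(0) [0.8911 - (-0.3484)(-0.390977)] = c_0 = 1
  gamma(0) * 0.754883 = 1
  gamma(0) = 1 / 0.754883 = 1.324708.
Therefore gamma(0) = 1.3247 (to 4 decimal places).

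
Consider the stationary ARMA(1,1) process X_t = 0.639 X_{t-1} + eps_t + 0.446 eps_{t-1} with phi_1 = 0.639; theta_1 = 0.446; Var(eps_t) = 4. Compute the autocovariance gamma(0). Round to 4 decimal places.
\gamma(0) = 11.9585

Multiply the model equation by X_{t-k} and take expectations. With theta_0 = psi_0 = 1 and psi_j the MA(infinity) weights, this gives
  gamma(k) - sum_i phi_i gamma(k-i) = c_k,
  c_k = sigma^2 * sum_{j=k..q} theta_j psi_{j-k}   (c_k = 0 for k > q),
using gamma(-m) = gamma(m).
psi-weights needed (psi_j = theta_j + sum_i phi_i psi_{j-i}):
  psi_1 = theta_1 + phi_1 = 0.446 + (0.639) = 1.085
Right-hand sides:
  c_0 = sigma^2 (1 + theta_1 psi_1) = 4 * (1 + (0.446)(1.085)) = 4 * 1.48391 = 5.93564
  c_1 = sigma^2 theta_1 = 4 * (0.446) = 1.784
  c_2 = 0
Equations for k = 0 and k = 1 (AR order 1):
  gamma(0) = phi_1 gamma(1) + c_0
  gamma(1) = phi_1 gamma(0) + c_1
Substituting the second into the first: gamma(0) (1 - phi_1^2) = c_0 + phi_1 c_1, so
  gamma(0) = (c_0 + phi_1 c_1) / (1 - phi_1^2) = (5.93564 + (0.639)(1.784)) / (1 - (0.639)^2) = 7.075616 / 0.591679 = 11.958538.
Therefore gamma(0) = 11.9585 (to 4 decimal places).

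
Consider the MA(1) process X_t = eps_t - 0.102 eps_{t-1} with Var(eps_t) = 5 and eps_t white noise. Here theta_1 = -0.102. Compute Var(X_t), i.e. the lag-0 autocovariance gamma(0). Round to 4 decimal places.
\gamma(0) = 5.0520

For an MA(q) process X_t = eps_t + sum_i theta_i eps_{t-i} with
Var(eps_t) = sigma^2, the variance is
  gamma(0) = sigma^2 * (1 + sum_i theta_i^2).
  sum_i theta_i^2 = (-0.102)^2 = 0.010404.
  gamma(0) = 5 * (1 + 0.010404) = 5 * 1.010404 = 5.05202, which rounds to 5.0520.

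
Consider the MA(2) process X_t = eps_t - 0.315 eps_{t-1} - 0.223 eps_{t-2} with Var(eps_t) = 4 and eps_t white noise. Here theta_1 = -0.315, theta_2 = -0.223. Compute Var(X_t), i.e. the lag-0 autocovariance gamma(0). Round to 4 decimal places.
\gamma(0) = 4.5958

For an MA(q) process X_t = eps_t + sum_i theta_i eps_{t-i} with
Var(eps_t) = sigma^2, the variance is
  gamma(0) = sigma^2 * (1 + sum_i theta_i^2).
  sum_i theta_i^2 = (-0.315)^2 + (-0.223)^2 = 0.099225 + 0.049729 = 0.148954.
  gamma(0) = 4 * (1 + 0.148954) = 4 * 1.148954 = 4.595816, which rounds to 4.5958.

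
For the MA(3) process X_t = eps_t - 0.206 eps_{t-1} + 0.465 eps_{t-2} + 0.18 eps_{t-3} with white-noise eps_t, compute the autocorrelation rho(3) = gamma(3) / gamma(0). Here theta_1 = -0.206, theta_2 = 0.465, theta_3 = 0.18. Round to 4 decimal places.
\rho(3) = 0.1394

For an MA(q) process with theta_0 = 1, the autocovariance is
  gamma(k) = sigma^2 * sum_{i=0..q-k} theta_i * theta_{i+k},
and rho(k) = gamma(k) / gamma(0). Sigma^2 cancels.
  numerator   = (1)*(0.18) = 0.18.
  denominator = (1)^2 + (-0.206)^2 + (0.465)^2 + (0.18)^2 = 1.291061.
  rho(3) = 0.18 / 1.291061 = 0.1394.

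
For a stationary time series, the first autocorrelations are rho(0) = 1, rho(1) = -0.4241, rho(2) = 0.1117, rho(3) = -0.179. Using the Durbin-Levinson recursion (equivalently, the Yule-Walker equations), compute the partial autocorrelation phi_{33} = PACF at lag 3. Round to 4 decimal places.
\phi_{33} = -0.2001

The PACF at lag k is phi_{kk}, the last component of the solution
to the Yule-Walker system G_k phi = r_k where
  (G_k)_{ij} = rho(|i - j|), (r_k)_i = rho(i), i,j = 1..k.
Equivalently, Durbin-Levinson gives phi_{kk} iteratively:
  phi_{11} = rho(1)
  phi_{kk} = [rho(k) - sum_{j=1..k-1} phi_{k-1,j} rho(k-j)]
            / [1 - sum_{j=1..k-1} phi_{k-1,j} rho(j)],
  phi_{k,j} = phi_{k-1,j} - phi_{kk} phi_{k-1,k-j},  j = 1..k-1.
Step k = 1:
  phi_11 = rho(1) = -0.4241.
Step k = 2:
  phi_22 = [rho(2) - phi_11 rho(1)] / [1 - phi_11 rho(1)] = [0.1117 - (-0.4241)(-0.4241)] / [1 - (-0.4241)(-0.4241)]
         = -0.06816081 / 0.82013919 = -0.083109.
  Update: phi_21 = phi_11 - phi_22 phi_11 = -0.4241 - (-0.083109)(-0.4241) = -0.459346.
Step k = 3:
  phi_33 = [rho(3) - phi_21 rho(2) - phi_22 rho(1)] / [1 - phi_21 rho(1) - phi_22 rho(2)]
    numerator   = -0.179 - (-0.459346)(0.1117) - (-0.083109)(-0.4241) = -0.16293746
    denominator = 1 - (-0.459346)(-0.4241) - (-0.083109)(0.1117) = 0.81447442
  phi_33 = -0.16293746 / 0.81447442 = -0.2001.
Therefore phi_{33} = -0.2001.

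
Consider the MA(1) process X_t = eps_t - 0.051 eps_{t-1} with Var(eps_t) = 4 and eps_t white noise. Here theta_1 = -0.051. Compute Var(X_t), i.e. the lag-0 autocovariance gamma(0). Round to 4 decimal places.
\gamma(0) = 4.0104

For an MA(q) process X_t = eps_t + sum_i theta_i eps_{t-i} with
Var(eps_t) = sigma^2, the variance is
  gamma(0) = sigma^2 * (1 + sum_i theta_i^2).
  sum_i theta_i^2 = (-0.051)^2 = 0.002601.
  gamma(0) = 4 * (1 + 0.002601) = 4 * 1.002601 = 4.010404, which rounds to 4.0104.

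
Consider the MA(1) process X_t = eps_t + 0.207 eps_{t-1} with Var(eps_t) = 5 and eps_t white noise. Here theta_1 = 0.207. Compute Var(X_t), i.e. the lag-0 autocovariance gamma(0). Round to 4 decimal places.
\gamma(0) = 5.2142

For an MA(q) process X_t = eps_t + sum_i theta_i eps_{t-i} with
Var(eps_t) = sigma^2, the variance is
  gamma(0) = sigma^2 * (1 + sum_i theta_i^2).
  sum_i theta_i^2 = (0.207)^2 = 0.042849.
  gamma(0) = 5 * (1 + 0.042849) = 5 * 1.042849 = 5.214245, which rounds to 5.2142.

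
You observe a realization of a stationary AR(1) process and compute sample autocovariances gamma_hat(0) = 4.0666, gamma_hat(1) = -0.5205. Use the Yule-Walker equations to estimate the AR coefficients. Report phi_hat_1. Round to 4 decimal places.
\hat\phi_{1} = -0.1280

The Yule-Walker equations for an AR(p) process read, in matrix form,
  Gamma_p phi = r_p,   with   (Gamma_p)_{ij} = gamma(|i - j|),
                       (r_p)_i = gamma(i),   i,j = 1..p.
Substitute the sample gammas (Toeplitz matrix and right-hand side of size 1):
  Gamma_p = [[4.0666]]
  r_p     = [-0.5205]
With p = 1 this is the single equation gamma(0) phi_1 = gamma(1):
  phi_hat_1 = gamma(1) / gamma(0) = -0.5205 / 4.0666 = -0.1280.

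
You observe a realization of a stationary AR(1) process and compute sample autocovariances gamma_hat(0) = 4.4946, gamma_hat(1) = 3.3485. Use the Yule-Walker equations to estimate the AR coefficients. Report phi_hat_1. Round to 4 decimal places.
\hat\phi_{1} = 0.7450

The Yule-Walker equations for an AR(p) process read, in matrix form,
  Gamma_p phi = r_p,   with   (Gamma_p)_{ij} = gamma(|i - j|),
                       (r_p)_i = gamma(i),   i,j = 1..p.
Substitute the sample gammas (Toeplitz matrix and right-hand side of size 1):
  Gamma_p = [[4.4946]]
  r_p     = [3.3485]
With p = 1 this is the single equation gamma(0) phi_1 = gamma(1):
  phi_hat_1 = gamma(1) / gamma(0) = 3.3485 / 4.4946 = 0.7450.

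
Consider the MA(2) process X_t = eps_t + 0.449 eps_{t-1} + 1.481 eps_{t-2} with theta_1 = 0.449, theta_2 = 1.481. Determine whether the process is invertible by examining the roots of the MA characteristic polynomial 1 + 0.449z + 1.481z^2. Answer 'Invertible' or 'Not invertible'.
\text{Not invertible}

The MA(q) characteristic polynomial is P(z) = 1 + 0.449z + 1.481z^2.
Invertibility requires all roots to lie outside the unit circle, i.e. |z| > 1 for every root.
Set 1 + (0.449) z + (1.481) z^2 = 0, i.e. a z^2 + b z + c = 0 with a = 1.481, b = 0.449, c = 1.
Discriminant D = b^2 - 4ac = (0.449)^2 - 4*(1.481)*1 = 0.201601 - (5.924) = -5.722399.
D < 0, so the roots are the complex-conjugate pair z = (-b +/- i sqrt(-D)) / (2a) = -0.1516 +/- 0.8076i.
For a conjugate pair |z|^2 = z * conj(z) = (product of roots) = c/a = 1/(1.481) = 0.675219, so |z| = sqrt(0.675219) = 0.8217 for both roots.
Moduli of all roots: 0.8217, 0.8217.
All moduli strictly greater than 1? No.
Verdict: Not invertible.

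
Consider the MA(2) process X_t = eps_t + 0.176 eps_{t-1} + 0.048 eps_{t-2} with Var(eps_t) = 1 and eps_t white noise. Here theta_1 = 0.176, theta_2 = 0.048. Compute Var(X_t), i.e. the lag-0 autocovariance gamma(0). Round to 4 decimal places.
\gamma(0) = 1.0333

For an MA(q) process X_t = eps_t + sum_i theta_i eps_{t-i} with
Var(eps_t) = sigma^2, the variance is
  gamma(0) = sigma^2 * (1 + sum_i theta_i^2).
  sum_i theta_i^2 = (0.176)^2 + (0.048)^2 = 0.030976 + 0.002304 = 0.03328.
  gamma(0) = 1 * (1 + 0.03328) = 1 * 1.03328 = 1.03328, which rounds to 1.0333.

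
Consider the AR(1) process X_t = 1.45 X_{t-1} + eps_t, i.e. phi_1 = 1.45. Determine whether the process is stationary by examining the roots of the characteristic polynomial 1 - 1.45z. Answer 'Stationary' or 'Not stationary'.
\text{Not stationary}

The AR(p) characteristic polynomial is P(z) = 1 - 1.45z.
Stationarity requires all roots to lie outside the unit circle, i.e. |z| > 1 for every root.
This is linear in z: 1 + (-1.45) z = 0  =>  z = -1/(-1.45) = 0.689655,  |z| = 0.689655.
Moduli of all roots: 0.6897.
All moduli strictly greater than 1? No.
Verdict: Not stationary.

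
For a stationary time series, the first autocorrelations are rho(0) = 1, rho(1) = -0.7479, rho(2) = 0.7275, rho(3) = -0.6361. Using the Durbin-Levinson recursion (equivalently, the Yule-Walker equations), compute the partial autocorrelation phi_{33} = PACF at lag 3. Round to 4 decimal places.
\phi_{33} = -0.0378

The PACF at lag k is phi_{kk}, the last component of the solution
to the Yule-Walker system G_k phi = r_k where
  (G_k)_{ij} = rho(|i - j|), (r_k)_i = rho(i), i,j = 1..k.
Equivalently, Durbin-Levinson gives phi_{kk} iteratively:
  phi_{11} = rho(1)
  phi_{kk} = [rho(k) - sum_{j=1..k-1} phi_{k-1,j} rho(k-j)]
            / [1 - sum_{j=1..k-1} phi_{k-1,j} rho(j)],
  phi_{k,j} = phi_{k-1,j} - phi_{kk} phi_{k-1,k-j},  j = 1..k-1.
Step k = 1:
  phi_11 = rho(1) = -0.7479.
Step k = 2:
  phi_22 = [rho(2) - phi_11 rho(1)] / [1 - phi_11 rho(1)] = [0.7275 - (-0.7479)(-0.7479)] / [1 - (-0.7479)(-0.7479)]
         = 0.16814559 / 0.44064559 = 0.381589.
  Update: phi_21 = phi_11 - phi_22 phi_11 = -0.7479 - (0.381589)(-0.7479) = -0.462509.
Step k = 3:
  phi_33 = [rho(3) - phi_21 rho(2) - phi_22 rho(1)] / [1 - phi_21 rho(1) - phi_22 rho(2)]
    numerator   = -0.6361 - (-0.462509)(0.7275) - (0.381589)(-0.7479) = -0.01423383
    denominator = 1 - (-0.462509)(-0.7479) - (0.381589)(0.7275) = 0.37648305
  phi_33 = -0.01423383 / 0.37648305 = -0.0378.
Therefore phi_{33} = -0.0378.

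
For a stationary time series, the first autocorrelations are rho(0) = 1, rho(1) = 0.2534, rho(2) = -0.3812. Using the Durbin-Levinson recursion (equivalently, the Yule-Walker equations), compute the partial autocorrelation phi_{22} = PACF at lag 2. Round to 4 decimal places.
\phi_{22} = -0.4760

The PACF at lag k is phi_{kk}, the last component of the solution
to the Yule-Walker system G_k phi = r_k where
  (G_k)_{ij} = rho(|i - j|), (r_k)_i = rho(i), i,j = 1..k.
Equivalently, Durbin-Levinson gives phi_{kk} iteratively:
  phi_{11} = rho(1)
  phi_{kk} = [rho(k) - sum_{j=1..k-1} phi_{k-1,j} rho(k-j)]
            / [1 - sum_{j=1..k-1} phi_{k-1,j} rho(j)],
  phi_{k,j} = phi_{k-1,j} - phi_{kk} phi_{k-1,k-j},  j = 1..k-1.
Step k = 1:
  phi_11 = rho(1) = 0.2534.
Step k = 2:
  phi_22 = [rho(2) - phi_11 rho(1)] / [1 - phi_11 rho(1)] = [-0.3812 - (0.2534)(0.2534)] / [1 - (0.2534)(0.2534)]
         = -0.44541156 / 0.93578844 = -0.476.
Therefore phi_{22} = -0.4760.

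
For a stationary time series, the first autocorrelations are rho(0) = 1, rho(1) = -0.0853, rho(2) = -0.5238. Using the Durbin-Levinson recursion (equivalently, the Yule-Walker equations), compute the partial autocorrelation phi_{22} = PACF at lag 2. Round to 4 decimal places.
\phi_{22} = -0.5350

The PACF at lag k is phi_{kk}, the last component of the solution
to the Yule-Walker system G_k phi = r_k where
  (G_k)_{ij} = rho(|i - j|), (r_k)_i = rho(i), i,j = 1..k.
Equivalently, Durbin-Levinson gives phi_{kk} iteratively:
  phi_{11} = rho(1)
  phi_{kk} = [rho(k) - sum_{j=1..k-1} phi_{k-1,j} rho(k-j)]
            / [1 - sum_{j=1..k-1} phi_{k-1,j} rho(j)],
  phi_{k,j} = phi_{k-1,j} - phi_{kk} phi_{k-1,k-j},  j = 1..k-1.
Step k = 1:
  phi_11 = rho(1) = -0.0853.
Step k = 2:
  phi_22 = [rho(2) - phi_11 rho(1)] / [1 - phi_11 rho(1)] = [-0.5238 - (-0.0853)(-0.0853)] / [1 - (-0.0853)(-0.0853)]
         = -0.53107609 / 0.99272391 = -0.535.
Therefore phi_{22} = -0.5350.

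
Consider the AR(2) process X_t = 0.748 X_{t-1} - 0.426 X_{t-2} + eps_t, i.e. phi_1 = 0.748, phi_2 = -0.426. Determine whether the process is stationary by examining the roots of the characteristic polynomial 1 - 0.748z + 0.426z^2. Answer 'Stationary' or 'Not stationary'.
\text{Stationary}

The AR(p) characteristic polynomial is P(z) = 1 - 0.748z + 0.426z^2.
Stationarity requires all roots to lie outside the unit circle, i.e. |z| > 1 for every root.
Set 1 + (-0.748) z + (0.426) z^2 = 0, i.e. a z^2 + b z + c = 0 with a = 0.426, b = -0.748, c = 1.
Discriminant D = b^2 - 4ac = (-0.748)^2 - 4*(0.426)*1 = 0.559504 - (1.704) = -1.144496.
D < 0, so the roots are the complex-conjugate pair z = (-b +/- i sqrt(-D)) / (2a) = 0.8779 +/- 1.2556i.
For a conjugate pair |z|^2 = z * conj(z) = (product of roots) = c/a = 1/(0.426) = 2.347418, so |z| = sqrt(2.347418) = 1.5321 for both roots.
Moduli of all roots: 1.5321, 1.5321.
All moduli strictly greater than 1? Yes.
Verdict: Stationary.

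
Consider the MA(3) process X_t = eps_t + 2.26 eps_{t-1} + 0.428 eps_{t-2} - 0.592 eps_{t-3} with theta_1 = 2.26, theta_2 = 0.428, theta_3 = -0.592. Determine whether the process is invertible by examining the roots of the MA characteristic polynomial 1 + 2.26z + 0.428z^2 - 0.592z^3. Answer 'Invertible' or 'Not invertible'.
\text{Not invertible}

The MA(q) characteristic polynomial is P(z) = 1 + 2.26z + 0.428z^2 - 0.592z^3.
Invertibility requires all roots to lie outside the unit circle, i.e. |z| > 1 for every root.
Degree 3: look for a simple real root z0 first, then factor out (1 - z/z0) and solve the remaining quadratic.
Testing z0 = -1.25: P(-1.25) = 1 + (2.26)(-1.25) + (0.428)(-1.25)^2 + (-0.592)(-1.25)^3
  = 1 + (-2.825) + (0.66875) + (1.15625) = 0.  So z_0 = -1.25 is a root, |z_0| = 1.25.
Divide out the factor (1 + 0.8 z) = (1 - z/z0) (since 1/z0 = -0.8):
  P(z) = (1 + 0.8 z)(1 + (1.46) z + (-0.74) z^2)
  [check: z-coef 1.46 - (-0.8) = 2.26; z^2-coef -0.74 - (-0.8)(1.46) = 0.428; z^3-coef -(-0.8)(-0.74) = -0.592.]
Remaining roots from the quadratic factor 1 + (1.46) z + (-0.74) z^2:
  Set 1 + (1.46) z + (-0.74) z^2 = 0, i.e. a z^2 + b z + c = 0 with a = -0.74, b = 1.46, c = 1.
  Discriminant D = b^2 - 4ac = (1.46)^2 - 4*(-0.74)*1 = 2.1316 - (-2.96) = 5.0916.
  D >= 0, so the roots are real: z = (-b +/- sqrt(D)) / (2a) = (-1.46 +/- 2.256457) / (-1.48).
    z_1 = (-1.46 + 2.256457) / (-1.48) = -0.5381,   |z_1| = 0.5381.
    z_2 = (-1.46 - 2.256457) / (-1.48) = 2.5111,   |z_2| = 2.5111.
Moduli of all roots: 1.2500, 0.5381, 2.5111.
All moduli strictly greater than 1? No.
Verdict: Not invertible.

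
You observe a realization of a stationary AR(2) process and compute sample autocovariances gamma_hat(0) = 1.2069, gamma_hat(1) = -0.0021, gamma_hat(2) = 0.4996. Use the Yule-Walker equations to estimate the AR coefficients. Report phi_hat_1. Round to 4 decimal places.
\hat\phi_{1} = -0.0010

The Yule-Walker equations for an AR(p) process read, in matrix form,
  Gamma_p phi = r_p,   with   (Gamma_p)_{ij} = gamma(|i - j|),
                       (r_p)_i = gamma(i),   i,j = 1..p.
Substitute the sample gammas (Toeplitz matrix and right-hand side of size 2):
  Gamma_p = [[1.2069, -0.0021], [-0.0021, 1.2069]]
  r_p     = [-0.0021, 0.4996]
Written out:
  1.2069 phi_1 - 0.0021 phi_2 = -0.0021
  -0.0021 phi_1 + 1.2069 phi_2 = 0.4996
Solve by Cramer's rule:
  det = gamma(0)^2 - gamma(1)^2 = (1.2069)^2 - (-0.0021)^2 = 1.45660761 - 0.00000441 = 1.4566032
  phi_hat_1 = [gamma(1) gamma(0) - gamma(1) gamma(2)] / det = [(-0.0021)(1.2069) - (-0.0021)(0.4996)] / 1.4566032 = -0.00148533 / 1.4566032 = -0.001
  phi_hat_2 = [gamma(0) gamma(2) - gamma(1)^2] / det = [(1.2069)(0.4996) - (-0.0021)^2] / 1.4566032 = 0.60296283 / 1.4566032 = 0.414
So phi_hat = [-0.0010, 0.4140].
Therefore phi_hat_1 = -0.0010.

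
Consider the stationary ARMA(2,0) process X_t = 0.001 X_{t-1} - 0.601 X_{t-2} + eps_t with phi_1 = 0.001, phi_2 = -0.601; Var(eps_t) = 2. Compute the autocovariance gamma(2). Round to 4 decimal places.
\gamma(2) = -1.8817

Multiply the model equation by X_{t-k} and take expectations. With theta_0 = psi_0 = 1 and psi_j the MA(infinity) weights, this gives
  gamma(k) - sum_i phi_i gamma(k-i) = c_k,
  c_k = sigma^2 * sum_{j=k..q} theta_j psi_{j-k}   (c_k = 0 for k > q),
using gamma(-m) = gamma(m).
Pure AR (q = 0): c_0 = sigma^2 = 2, c_k = 0 for k >= 1.
Equations for k = 0, 1, 2 (AR order 2, c_2 = 0):
  (E0) gamma(0) = phi_1 gamma(1) + phi_2 gamma(2) + c_0
  (E1) gamma(1) = phi_1 gamma(0) + phi_2 gamma(1) + c_1
  (E2) gamma(2) = phi_1 gamma(1) + phi_2 gamma(0)
From (E1): gamma(1) = A gamma(0) + B with
  A = phi_1 / (1 - phi_2) = 0.001 / 1.601 = 0.000625,   B = c_1 / (1 - phi_2) = 0 / 1.601 = 0.
Insert (E2) into (E0): gamma(0) (1 - phi_2^2) = phi_1 (1 + phi_2) gamma(1) + c_0.
  phi_1 (1 + phi_2) = (0.001)(0.399) = 0.000399,   1 - phi_2^2 = 0.638799.
Replace gamma(1) by A gamma(0) + B and collect gamma(0):
  gamma(0) [0.638799 - (0.000399)(0.000625)] = c_0 = 2
  gamma(0) * 0.638799 = 2
  gamma(0) = 2 / 0.638799 = 3.130877.
  gamma(1) = A gamma(0) = (0.000625)(3.130877) = 0.001956.
  gamma(2) = phi_1 gamma(1) + phi_2 gamma(0) = (0.001)(0.001956) + (-0.601)(3.130877) = -1.881655.
Therefore gamma(2) = -1.8817 (to 4 decimal places).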